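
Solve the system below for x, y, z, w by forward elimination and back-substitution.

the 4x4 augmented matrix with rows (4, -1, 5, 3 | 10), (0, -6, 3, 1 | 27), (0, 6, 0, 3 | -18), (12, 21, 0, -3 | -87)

Forward elimination on [A|b]:
R4 <- R4 - (3)*R1:  [    0    24   -15   -12  -117 ]
R3 <- R3 - (-1)*R2:  [ 0  0  3  4  9 ]
R4 <- R4 - (-4)*R2:  [  0   0  -3  -8  -9 ]
R4 <- R4 - (-1)*R3:  [  0   0   0  -4   0 ]
Row echelon form:
[ 4  -1  5   3  |  10 ]
[ 0  -6  3   1  |  27 ]
[ 0   0  3   4  |   9 ]
[ 0   0  0  -4  |   0 ]
Back-substitution:
w = (0) / -4 = 0
z = (9 - (4)*(0)) / 3 = 3
y = (27 - (3)*(3) - (1)*(0)) / -6 = -3
x = (10 - (-1)*(-3) - (5)*(3) - (3)*(0)) / 4 = -2

(-2, -3, 3, 0)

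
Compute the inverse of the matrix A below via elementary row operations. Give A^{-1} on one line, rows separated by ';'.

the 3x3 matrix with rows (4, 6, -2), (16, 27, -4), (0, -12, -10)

Gauss-Jordan on [A | I]:
R1 <- (1/4)*R1:  [    1   3/2  -1/2  |   1/4     0     0 ]
R2 <- R2 - (16)*R1:  [  0   3   4  |  -4   1   0 ]
R2 <- (1/3)*R2:  [    0     1   4/3  |  -4/3   1/3     0 ]
R1 <- R1 - (3/2)*R2:  [    1     0  -5/2  |   9/4  -1/2     0 ]
R3 <- R3 - (-12)*R2:  [   0    0    6  |  -16    4    1 ]
R3 <- (1/6)*R3:  [    0     0     1  |  -8/3   2/3   1/6 ]
R1 <- R1 - (-5/2)*R3:  [      1       0       0  |  -53/12     7/6    5/12 ]
R2 <- R2 - (4/3)*R3:  [    0     1     0  |  20/9  -5/9  -2/9 ]
Right block of [I | A^{-1}] is the inverse:
[ -53/12   7/6  5/12 ]
[   20/9  -5/9  -2/9 ]
[   -8/3   2/3   1/6 ]

inverse = [-53/12 7/6 5/12; 20/9 -5/9 -2/9; -8/3 2/3 1/6]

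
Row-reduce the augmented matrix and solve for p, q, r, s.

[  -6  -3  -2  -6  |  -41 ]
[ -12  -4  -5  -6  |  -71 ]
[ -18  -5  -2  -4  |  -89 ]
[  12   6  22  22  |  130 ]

(5, -3, 1, 3)

Forward elimination on [A|b]:
R2 <- R2 - (2)*R1:  [  0   2  -1   6  11 ]
R3 <- R3 - (3)*R1:  [  0   4   4  14  34 ]
R4 <- R4 - (-2)*R1:  [  0   0  18  10  48 ]
R3 <- R3 - (2)*R2:  [  0   0   6   2  12 ]
R4 <- R4 - (3)*R3:  [  0   0   0   4  12 ]
Row echelon form:
[ -6  -3  -2  -6  |  -41 ]
[  0   2  -1   6  |   11 ]
[  0   0   6   2  |   12 ]
[  0   0   0   4  |   12 ]
Back-substitution:
s = (12) / 4 = 3
r = (12 - (2)*(3)) / 6 = 1
q = (11 - (-1)*(1) - (6)*(3)) / 2 = -3
p = (-41 - (-3)*(-3) - (-2)*(1) - (-6)*(3)) / -6 = 5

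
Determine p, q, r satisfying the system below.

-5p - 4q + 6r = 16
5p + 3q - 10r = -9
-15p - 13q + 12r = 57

Forward elimination on [A|b]:
R2 <- R2 - (-1)*R1:  [  0  -1  -4   7 ]
R3 <- R3 - (3)*R1:  [  0  -1  -6   9 ]
R3 <- R3 - (1)*R2:  [  0   0  -2   2 ]
Row echelon form:
[ -5  -4   6  |  16 ]
[  0  -1  -4  |   7 ]
[  0   0  -2  |   2 ]
Back-substitution:
r = (2) / -2 = -1
q = (7 - (-4)*(-1)) / -1 = -3
p = (16 - (-4)*(-3) - (6)*(-1)) / -5 = -2

(-2, -3, -1)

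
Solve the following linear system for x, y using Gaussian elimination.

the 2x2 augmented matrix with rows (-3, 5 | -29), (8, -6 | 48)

(3, -4)

Forward elimination on [A|b]:
R2 <- R2 - (-8/3)*R1:  [     0   22/3  -88/3 ]
Row echelon form:
[ -3     5  |    -29 ]
[  0  22/3  |  -88/3 ]
Back-substitution:
y = (-88/3) / (22/3) = -4
x = (-29 - (5)*(-4)) / -3 = 3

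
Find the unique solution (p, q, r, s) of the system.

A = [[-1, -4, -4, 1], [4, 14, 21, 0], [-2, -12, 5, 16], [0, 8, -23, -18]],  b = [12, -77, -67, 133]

Forward elimination on [A|b]:
R2 <- R2 - (-4)*R1:  [   0   -2    5    4  -29 ]
R3 <- R3 - (2)*R1:  [   0   -4   13   14  -91 ]
R3 <- R3 - (2)*R2:  [   0    0    3    6  -33 ]
R4 <- R4 - (-4)*R2:  [  0   0  -3  -2  17 ]
R4 <- R4 - (-1)*R3:  [   0    0    0    4  -16 ]
Row echelon form:
[ -1  -4  -4  1  |   12 ]
[  0  -2   5  4  |  -29 ]
[  0   0   3  6  |  -33 ]
[  0   0   0  4  |  -16 ]
Back-substitution:
s = (-16) / 4 = -4
r = (-33 - (6)*(-4)) / 3 = -3
q = (-29 - (5)*(-3) - (4)*(-4)) / -2 = -1
p = (12 - (-4)*(-1) - (-4)*(-3) - (1)*(-4)) / -1 = 0

(0, -1, -3, -4)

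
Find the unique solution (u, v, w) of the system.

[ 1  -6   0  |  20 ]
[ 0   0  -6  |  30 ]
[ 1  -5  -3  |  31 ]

(-4, -4, -5)

Forward elimination on [A|b]:
R3 <- R3 - (1)*R1:  [  0   1  -3  11 ]
R2 <-> R3   (pivot in column 2 was zero)
[ 1  -6   0  20 ]
[ 0   1  -3  11 ]
[ 0   0  -6  30 ]
Row echelon form:
[ 1  -6   0  |  20 ]
[ 0   1  -3  |  11 ]
[ 0   0  -6  |  30 ]
Back-substitution:
w = (30) / -6 = -5
v = (11 - (-3)*(-5)) / 1 = -4
u = (20 - (-6)*(-4)) / 1 = -4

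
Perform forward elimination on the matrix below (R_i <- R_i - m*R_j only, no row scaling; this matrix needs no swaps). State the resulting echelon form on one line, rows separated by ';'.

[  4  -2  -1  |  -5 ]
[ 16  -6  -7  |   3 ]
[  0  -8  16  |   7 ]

Forward elimination:
R2 <- R2 - (4)*R1:  [  0   2  -3  23 ]
R3 <- R3 - (-4)*R2:  [  0   0   4  99 ]
Row echelon form:
[ 4  -2  -1  |  -5 ]
[ 0   2  -3  |  23 ]
[ 0   0   4  |  99 ]

REF = [4 -2 -1 -5; 0 2 -3 23; 0 0 4 99]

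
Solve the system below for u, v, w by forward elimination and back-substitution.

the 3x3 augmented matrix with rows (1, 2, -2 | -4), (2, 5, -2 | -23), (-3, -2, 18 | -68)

Forward elimination on [A|b]:
R2 <- R2 - (2)*R1:  [   0    1    2  -15 ]
R3 <- R3 - (-3)*R1:  [   0    4   12  -80 ]
R3 <- R3 - (4)*R2:  [   0    0    4  -20 ]
Row echelon form:
[ 1  2  -2  |   -4 ]
[ 0  1   2  |  -15 ]
[ 0  0   4  |  -20 ]
Back-substitution:
w = (-20) / 4 = -5
v = (-15 - (2)*(-5)) / 1 = -5
u = (-4 - (2)*(-5) - (-2)*(-5)) / 1 = -4

(-4, -5, -5)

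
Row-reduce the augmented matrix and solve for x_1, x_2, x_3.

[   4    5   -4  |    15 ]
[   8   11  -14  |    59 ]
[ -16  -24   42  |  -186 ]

(0, -1, -5)

Forward elimination on [A|b]:
R2 <- R2 - (2)*R1:  [  0   1  -6  29 ]
R3 <- R3 - (-4)*R1:  [    0    -4    26  -126 ]
R3 <- R3 - (-4)*R2:  [   0    0    2  -10 ]
Row echelon form:
[ 4  5  -4  |   15 ]
[ 0  1  -6  |   29 ]
[ 0  0   2  |  -10 ]
Back-substitution:
x_3 = (-10) / 2 = -5
x_2 = (29 - (-6)*(-5)) / 1 = -1
x_1 = (15 - (5)*(-1) - (-4)*(-5)) / 4 = 0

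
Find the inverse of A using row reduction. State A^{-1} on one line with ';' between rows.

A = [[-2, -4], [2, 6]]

inverse = [-3/2 -1; 1/2 1/2]

Gauss-Jordan on [A | I]:
R1 <- (1/-2)*R1:  [    1     2  |  -1/2     0 ]
R2 <- R2 - (2)*R1:  [ 0  2  |  1  1 ]
R2 <- (1/2)*R2:  [   0    1  |  1/2  1/2 ]
R1 <- R1 - (2)*R2:  [    1     0  |  -3/2    -1 ]
Right block of [I | A^{-1}] is the inverse:
[ -3/2   -1 ]
[  1/2  1/2 ]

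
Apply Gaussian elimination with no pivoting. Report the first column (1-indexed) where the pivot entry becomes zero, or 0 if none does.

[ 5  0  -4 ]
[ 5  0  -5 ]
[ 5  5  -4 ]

Naive forward elimination:
R2 <- R2 - (1)*R1:  [  0   0  -1 ]
R3 <- R3 - (1)*R1:  [ 0  5  0 ]
Matrix at this point:
[ 5  0  -4 ]
[ 0  0  -1 ]
[ 0  5   0 ]
Pivot entry (2,2) is zero but row 3 has 5 in column 2 -> naive elimination stops; a row interchange (e.g. R2 <-> R3) would be required here.

first zero-pivot column = 2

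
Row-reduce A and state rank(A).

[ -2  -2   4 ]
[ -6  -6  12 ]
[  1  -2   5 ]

rank(A) = 2

Row reduction:
R2 <- R2 - (3)*R1:  [ 0  0  0 ]
R3 <- R3 - (-1/2)*R1:  [  0  -3   7 ]
R2 <-> R3   (pivot in column 2 was zero)
[ -2  -2  4 ]
[  0  -3  7 ]
[  0   0  0 ]
Row echelon form:
[ -2  -2  4 ]
[  0  -3  7 ]
[  0   0  0 ]
Nonzero rows / pivot columns: 2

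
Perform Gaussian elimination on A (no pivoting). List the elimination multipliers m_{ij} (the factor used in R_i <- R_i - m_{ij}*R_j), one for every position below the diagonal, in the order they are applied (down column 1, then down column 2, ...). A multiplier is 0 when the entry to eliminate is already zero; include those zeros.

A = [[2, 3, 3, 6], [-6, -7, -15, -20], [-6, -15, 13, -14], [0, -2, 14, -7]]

multipliers: -3, -3, 0, -3, -1, 2

Forward elimination:
R2 <- R2 - (-3)*R1:  [  0   2  -6  -2 ]
R3 <- R3 - (-3)*R1:  [  0  -6  22   4 ]
R4: entry in column 1 is already 0 -> m_{41} = 0 (no row operation needed)
R3 <- R3 - (-3)*R2:  [  0   0   4  -2 ]
R4 <- R4 - (-1)*R2:  [  0   0   8  -9 ]
R4 <- R4 - (2)*R3:  [  0   0   0  -5 ]
Multipliers (in order of application): m_{21} = -3, m_{31} = -3, m_{41} = 0, m_{32} = -3, m_{42} = -1, m_{43} = 2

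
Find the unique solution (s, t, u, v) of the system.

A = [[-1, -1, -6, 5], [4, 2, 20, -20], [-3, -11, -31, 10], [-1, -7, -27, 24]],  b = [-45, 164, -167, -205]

(1, 0, 4, -4)

Forward elimination on [A|b]:
R2 <- R2 - (-4)*R1:  [   0   -2   -4    0  -16 ]
R3 <- R3 - (3)*R1:  [   0   -8  -13   -5  -32 ]
R4 <- R4 - (1)*R1:  [    0    -6   -21    19  -160 ]
R3 <- R3 - (4)*R2:  [  0   0   3  -5  32 ]
R4 <- R4 - (3)*R2:  [    0     0    -9    19  -112 ]
R4 <- R4 - (-3)*R3:  [   0    0    0    4  -16 ]
Row echelon form:
[ -1  -1  -6   5  |  -45 ]
[  0  -2  -4   0  |  -16 ]
[  0   0   3  -5  |   32 ]
[  0   0   0   4  |  -16 ]
Back-substitution:
v = (-16) / 4 = -4
u = (32 - (-5)*(-4)) / 3 = 4
t = (-16 - (-4)*(4)) / -2 = 0
s = (-45 - (-1)*(0) - (-6)*(4) - (5)*(-4)) / -1 = 1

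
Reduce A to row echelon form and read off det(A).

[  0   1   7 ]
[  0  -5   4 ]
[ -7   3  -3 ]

Forward elimination:
R1 <-> R3   (pivot in column 1 was zero)
[ -7   3  -3 ]
[  0  -5   4 ]
[  0   1   7 ]
R3 <- R3 - (-1/5)*R2:  [    0     0  39/5 ]
Upper-triangular form:
[ -7   3    -3 ]
[  0  -5     4 ]
[  0   0  39/5 ]
det(A) = (-1)^1 * (-7) * (-5) * (39/5) = -273  (1 row swap -> sign -1)

det(A) = -273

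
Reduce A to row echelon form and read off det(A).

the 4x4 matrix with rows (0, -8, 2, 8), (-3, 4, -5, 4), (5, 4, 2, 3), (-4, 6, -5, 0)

Forward elimination:
R1 <-> R2   (pivot in column 1 was zero)
[ -3   4  -5  4 ]
[  0  -8   2  8 ]
[  5   4   2  3 ]
[ -4   6  -5  0 ]
R3 <- R3 - (-5/3)*R1:  [     0   32/3  -19/3   29/3 ]
R4 <- R4 - (4/3)*R1:  [     0    2/3    5/3  -16/3 ]
R3 <- R3 - (-4/3)*R2:  [     0      0  -11/3   61/3 ]
R4 <- R4 - (-1/12)*R2:  [     0      0   11/6  -14/3 ]
R4 <- R4 - (-1/2)*R3:  [    0     0     0  11/2 ]
Upper-triangular form:
[ -3   4     -5     4 ]
[  0  -8      2     8 ]
[  0   0  -11/3  61/3 ]
[  0   0      0  11/2 ]
det(A) = (-1)^1 * (-3) * (-8) * (-11/3) * (11/2) = 484  (1 row swap -> sign -1)

det(A) = 484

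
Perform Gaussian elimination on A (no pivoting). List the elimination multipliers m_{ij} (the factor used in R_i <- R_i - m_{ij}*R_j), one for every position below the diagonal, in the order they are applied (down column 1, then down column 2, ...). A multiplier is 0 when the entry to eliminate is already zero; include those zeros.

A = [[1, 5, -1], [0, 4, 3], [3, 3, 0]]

multipliers: 0, 3, -3

Forward elimination:
R2: entry in column 1 is already 0 -> m_{21} = 0 (no row operation needed)
R3 <- R3 - (3)*R1:  [   0  -12    3 ]
R3 <- R3 - (-3)*R2:  [  0   0  12 ]
Multipliers (in order of application): m_{21} = 0, m_{31} = 3, m_{32} = -3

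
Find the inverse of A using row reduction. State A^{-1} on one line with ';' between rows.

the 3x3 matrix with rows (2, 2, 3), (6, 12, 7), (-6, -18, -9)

Gauss-Jordan on [A | I]:
R1 <- (1/2)*R1:  [   1    1  3/2  |  1/2    0    0 ]
R2 <- R2 - (6)*R1:  [  0   6  -2  |  -3   1   0 ]
R3 <- R3 - (-6)*R1:  [   0  -12    0  |    3    0    1 ]
R2 <- (1/6)*R2:  [    0     1  -1/3  |  -1/2   1/6     0 ]
R1 <- R1 - (1)*R2:  [    1     0  11/6  |     1  -1/6     0 ]
R3 <- R3 - (-12)*R2:  [  0   0  -4  |  -3   2   1 ]
R3 <- (1/-4)*R3:  [    0     0     1  |   3/4  -1/2  -1/4 ]
R1 <- R1 - (11/6)*R3:  [     1      0      0  |   -3/8    3/4  11/24 ]
R2 <- R2 - (-1/3)*R3:  [     0      1      0  |   -1/4      0  -1/12 ]
Right block of [I | A^{-1}] is the inverse:
[ -3/8   3/4  11/24 ]
[ -1/4     0  -1/12 ]
[  3/4  -1/2   -1/4 ]

inverse = [-3/8 3/4 11/24; -1/4 0 -1/12; 3/4 -1/2 -1/4]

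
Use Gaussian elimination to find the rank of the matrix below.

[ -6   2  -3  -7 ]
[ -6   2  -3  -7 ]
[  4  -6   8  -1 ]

Row reduction:
R2 <- R2 - (1)*R1:  [ 0  0  0  0 ]
R3 <- R3 - (-2/3)*R1:  [     0  -14/3      6  -17/3 ]
R2 <-> R3   (pivot in column 2 was zero)
[ -6      2  -3     -7 ]
[  0  -14/3   6  -17/3 ]
[  0      0   0      0 ]
Row echelon form:
[ -6      2  -3     -7 ]
[  0  -14/3   6  -17/3 ]
[  0      0   0      0 ]
Nonzero rows / pivot columns: 2

rank(A) = 2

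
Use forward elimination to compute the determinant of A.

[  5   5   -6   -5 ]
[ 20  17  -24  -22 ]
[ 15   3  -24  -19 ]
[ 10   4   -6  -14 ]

det(A) = 360

Forward elimination:
R2 <- R2 - (4)*R1:  [  0  -3   0  -2 ]
R3 <- R3 - (3)*R1:  [   0  -12   -6   -4 ]
R4 <- R4 - (2)*R1:  [  0  -6   6  -4 ]
R3 <- R3 - (4)*R2:  [  0   0  -6   4 ]
R4 <- R4 - (2)*R2:  [ 0  0  6  0 ]
R4 <- R4 - (-1)*R3:  [ 0  0  0  4 ]
Upper-triangular form:
[ 5   5  -6  -5 ]
[ 0  -3   0  -2 ]
[ 0   0  -6   4 ]
[ 0   0   0   4 ]
det(A) = (-1)^0 * (5) * (-3) * (-6) * (4) = 360  (0 row swaps -> sign +1)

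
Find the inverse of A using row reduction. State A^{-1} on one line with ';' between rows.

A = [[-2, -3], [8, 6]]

Gauss-Jordan on [A | I]:
R1 <- (1/-2)*R1:  [    1   3/2  |  -1/2     0 ]
R2 <- R2 - (8)*R1:  [  0  -6  |   4   1 ]
R2 <- (1/-6)*R2:  [    0     1  |  -2/3  -1/6 ]
R1 <- R1 - (3/2)*R2:  [   1    0  |  1/2  1/4 ]
Right block of [I | A^{-1}] is the inverse:
[  1/2   1/4 ]
[ -2/3  -1/6 ]

inverse = [1/2 1/4; -2/3 -1/6]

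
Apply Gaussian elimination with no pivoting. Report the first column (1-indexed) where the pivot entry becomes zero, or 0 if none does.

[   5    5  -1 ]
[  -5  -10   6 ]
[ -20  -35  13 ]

Naive forward elimination:
R2 <- R2 - (-1)*R1:  [  0  -5   5 ]
R3 <- R3 - (-4)*R1:  [   0  -15    9 ]
R3 <- R3 - (3)*R2:  [  0   0  -6 ]
All pivots nonzero; naive elimination completes without hitting a zero pivot.

first zero-pivot column = 0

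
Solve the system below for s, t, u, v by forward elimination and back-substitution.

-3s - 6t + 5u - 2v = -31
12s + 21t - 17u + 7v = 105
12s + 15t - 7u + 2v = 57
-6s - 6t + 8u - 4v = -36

Forward elimination on [A|b]:
R2 <- R2 - (-4)*R1:  [   0   -3    3   -1  -19 ]
R3 <- R3 - (-4)*R1:  [   0   -9   13   -6  -67 ]
R4 <- R4 - (2)*R1:  [  0   6  -2   0  26 ]
R3 <- R3 - (3)*R2:  [   0    0    4   -3  -10 ]
R4 <- R4 - (-2)*R2:  [   0    0    4   -2  -12 ]
R4 <- R4 - (1)*R3:  [  0   0   0   1  -2 ]
Row echelon form:
[ -3  -6  5  -2  |  -31 ]
[  0  -3  3  -1  |  -19 ]
[  0   0  4  -3  |  -10 ]
[  0   0  0   1  |   -2 ]
Back-substitution:
v = (-2) / 1 = -2
u = (-10 - (-3)*(-2)) / 4 = -4
t = (-19 - (3)*(-4) - (-1)*(-2)) / -3 = 3
s = (-31 - (-6)*(3) - (5)*(-4) - (-2)*(-2)) / -3 = -1

(-1, 3, -4, -2)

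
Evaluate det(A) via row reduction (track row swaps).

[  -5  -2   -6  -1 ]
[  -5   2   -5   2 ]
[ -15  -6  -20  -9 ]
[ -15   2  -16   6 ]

det(A) = 120

Forward elimination:
R2 <- R2 - (1)*R1:  [ 0  4  1  3 ]
R3 <- R3 - (3)*R1:  [  0   0  -2  -6 ]
R4 <- R4 - (3)*R1:  [ 0  8  2  9 ]
R4 <- R4 - (2)*R2:  [ 0  0  0  3 ]
Upper-triangular form:
[ -5  -2  -6  -1 ]
[  0   4   1   3 ]
[  0   0  -2  -6 ]
[  0   0   0   3 ]
det(A) = (-1)^0 * (-5) * (4) * (-2) * (3) = 120  (0 row swaps -> sign +1)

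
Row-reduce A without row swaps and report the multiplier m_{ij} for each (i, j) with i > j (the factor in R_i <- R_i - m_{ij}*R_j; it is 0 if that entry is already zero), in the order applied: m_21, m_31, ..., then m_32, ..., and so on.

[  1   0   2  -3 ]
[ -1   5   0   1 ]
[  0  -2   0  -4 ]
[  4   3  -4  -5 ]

multipliers: -1, 0, 4, -2/5, 3/5, -33/2

Forward elimination:
R2 <- R2 - (-1)*R1:  [  0   5   2  -2 ]
R3: entry in column 1 is already 0 -> m_{31} = 0 (no row operation needed)
R4 <- R4 - (4)*R1:  [   0    3  -12    7 ]
R3 <- R3 - (-2/5)*R2:  [     0      0    4/5  -24/5 ]
R4 <- R4 - (3/5)*R2:  [     0      0  -66/5   41/5 ]
R4 <- R4 - (-33/2)*R3:  [   0    0    0  -71 ]
Multipliers (in order of application): m_{21} = -1, m_{31} = 0, m_{41} = 4, m_{32} = -2/5, m_{42} = 3/5, m_{43} = -33/2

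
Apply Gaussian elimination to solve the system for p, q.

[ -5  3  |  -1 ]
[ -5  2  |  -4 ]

Forward elimination on [A|b]:
R2 <- R2 - (1)*R1:  [  0  -1  -3 ]
Row echelon form:
[ -5   3  |  -1 ]
[  0  -1  |  -3 ]
Back-substitution:
q = (-3) / -1 = 3
p = (-1 - (3)*(3)) / -5 = 2

(2, 3)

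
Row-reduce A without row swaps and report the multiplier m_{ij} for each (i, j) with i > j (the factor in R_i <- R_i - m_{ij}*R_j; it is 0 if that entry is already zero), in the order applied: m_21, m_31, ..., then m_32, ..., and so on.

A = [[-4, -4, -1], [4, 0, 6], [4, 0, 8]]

Forward elimination:
R2 <- R2 - (-1)*R1:  [  0  -4   5 ]
R3 <- R3 - (-1)*R1:  [  0  -4   7 ]
R3 <- R3 - (1)*R2:  [ 0  0  2 ]
Multipliers (in order of application): m_{21} = -1, m_{31} = -1, m_{32} = 1

multipliers: -1, -1, 1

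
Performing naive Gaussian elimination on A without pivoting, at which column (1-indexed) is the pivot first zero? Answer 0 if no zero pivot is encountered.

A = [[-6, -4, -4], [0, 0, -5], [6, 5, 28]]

Naive forward elimination:
R3 <- R3 - (-1)*R1:  [  0   1  24 ]
Matrix at this point:
[ -6  -4  -4 ]
[  0   0  -5 ]
[  0   1  24 ]
Pivot entry (2,2) is zero but row 3 has 1 in column 2 -> naive elimination stops; a row interchange (e.g. R2 <-> R3) would be required here.

first zero-pivot column = 2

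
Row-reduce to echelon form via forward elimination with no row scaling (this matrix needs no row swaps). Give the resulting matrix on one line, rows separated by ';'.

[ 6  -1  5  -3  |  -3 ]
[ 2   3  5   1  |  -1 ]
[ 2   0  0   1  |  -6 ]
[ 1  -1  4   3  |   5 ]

REF = [6 -1 5 -3 -3; 0 10/3 10/3 2 0; 0 0 -2 9/5 -5; 0 0 0 38/5 -9/2]

Forward elimination:
R2 <- R2 - (1/3)*R1:  [    0  10/3  10/3     2     0 ]
R3 <- R3 - (1/3)*R1:  [    0   1/3  -5/3     2    -5 ]
R4 <- R4 - (1/6)*R1:  [    0  -5/6  19/6   7/2  11/2 ]
R3 <- R3 - (1/10)*R2:  [   0    0   -2  9/5   -5 ]
R4 <- R4 - (-1/4)*R2:  [    0     0     4     4  11/2 ]
R4 <- R4 - (-2)*R3:  [    0     0     0  38/5  -9/2 ]
Row echelon form:
[ 6    -1     5    -3  |    -3 ]
[ 0  10/3  10/3     2  |     0 ]
[ 0     0    -2   9/5  |    -5 ]
[ 0     0     0  38/5  |  -9/2 ]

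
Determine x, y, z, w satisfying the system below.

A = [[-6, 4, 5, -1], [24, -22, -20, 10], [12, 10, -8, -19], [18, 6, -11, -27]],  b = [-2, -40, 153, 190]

Forward elimination on [A|b]:
R2 <- R2 - (-4)*R1:  [   0   -6    0    6  -48 ]
R3 <- R3 - (-2)*R1:  [   0   18    2  -21  149 ]
R4 <- R4 - (-3)*R1:  [   0   18    4  -30  184 ]
R3 <- R3 - (-3)*R2:  [  0   0   2  -3   5 ]
R4 <- R4 - (-3)*R2:  [   0    0    4  -12   40 ]
R4 <- R4 - (2)*R3:  [  0   0   0  -6  30 ]
Row echelon form:
[ -6   4  5  -1  |   -2 ]
[  0  -6  0   6  |  -48 ]
[  0   0  2  -3  |    5 ]
[  0   0  0  -6  |   30 ]
Back-substitution:
w = (30) / -6 = -5
z = (5 - (-3)*(-5)) / 2 = -5
y = (-48 - (6)*(-5)) / -6 = 3
x = (-2 - (4)*(3) - (5)*(-5) - (-1)*(-5)) / -6 = -1

(-1, 3, -5, -5)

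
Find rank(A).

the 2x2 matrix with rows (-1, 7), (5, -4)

rank(A) = 2

Row reduction:
R2 <- R2 - (-5)*R1:  [  0  31 ]
Row echelon form:
[ -1   7 ]
[  0  31 ]
Nonzero rows / pivot columns: 2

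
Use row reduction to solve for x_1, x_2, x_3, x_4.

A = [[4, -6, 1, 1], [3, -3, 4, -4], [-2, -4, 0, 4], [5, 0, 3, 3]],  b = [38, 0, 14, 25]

(5, -3, -3, 3)

Forward elimination on [A|b]:
R2 <- R2 - (3/4)*R1:  [     0    3/2   13/4  -19/4  -57/2 ]
R3 <- R3 - (-1/2)*R1:  [   0   -7  1/2  9/2   33 ]
R4 <- R4 - (5/4)*R1:  [     0   15/2    7/4    7/4  -45/2 ]
R3 <- R3 - (-14/3)*R2:  [     0      0   47/3  -53/3   -100 ]
R4 <- R4 - (5)*R2:  [     0      0  -29/2   51/2    120 ]
R4 <- R4 - (-87/94)*R3:  [       0        0        0   430/47  1290/47 ]
Row echelon form:
[ 4   -6     1       1  |       38 ]
[ 0  3/2  13/4   -19/4  |    -57/2 ]
[ 0    0  47/3   -53/3  |     -100 ]
[ 0    0     0  430/47  |  1290/47 ]
Back-substitution:
x_4 = (1290/47) / (430/47) = 3
x_3 = (-100 - (-53/3)*(3)) / (47/3) = -3
x_2 = (-57/2 - (13/4)*(-3) - (-19/4)*(3)) / (3/2) = -3
x_1 = (38 - (-6)*(-3) - (1)*(-3) - (1)*(3)) / 4 = 5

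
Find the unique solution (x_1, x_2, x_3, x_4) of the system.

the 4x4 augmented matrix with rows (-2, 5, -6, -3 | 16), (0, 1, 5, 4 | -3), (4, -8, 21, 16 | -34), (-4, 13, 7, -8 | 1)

(4, 3, -2, 1)

Forward elimination on [A|b]:
R3 <- R3 - (-2)*R1:  [  0   2   9  10  -2 ]
R4 <- R4 - (2)*R1:  [   0    3   19   -2  -31 ]
R3 <- R3 - (2)*R2:  [  0   0  -1   2   4 ]
R4 <- R4 - (3)*R2:  [   0    0    4  -14  -22 ]
R4 <- R4 - (-4)*R3:  [  0   0   0  -6  -6 ]
Row echelon form:
[ -2  5  -6  -3  |  16 ]
[  0  1   5   4  |  -3 ]
[  0  0  -1   2  |   4 ]
[  0  0   0  -6  |  -6 ]
Back-substitution:
x_4 = (-6) / -6 = 1
x_3 = (4 - (2)*(1)) / -1 = -2
x_2 = (-3 - (5)*(-2) - (4)*(1)) / 1 = 3
x_1 = (16 - (5)*(3) - (-6)*(-2) - (-3)*(1)) / -2 = 4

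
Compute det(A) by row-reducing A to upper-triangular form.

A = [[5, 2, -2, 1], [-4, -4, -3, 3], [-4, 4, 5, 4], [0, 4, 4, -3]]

Forward elimination:
R2 <- R2 - (-4/5)*R1:  [     0  -12/5  -23/5   19/5 ]
R3 <- R3 - (-4/5)*R1:  [    0  28/5  17/5  24/5 ]
R3 <- R3 - (-7/3)*R2:  [     0      0  -22/3   41/3 ]
R4 <- R4 - (-5/3)*R2:  [     0      0  -11/3   10/3 ]
R4 <- R4 - (1/2)*R3:  [    0     0     0  -7/2 ]
Upper-triangular form:
[ 5      2     -2     1 ]
[ 0  -12/5  -23/5  19/5 ]
[ 0      0  -22/3  41/3 ]
[ 0      0      0  -7/2 ]
det(A) = (-1)^0 * (5) * (-12/5) * (-22/3) * (-7/2) = -308  (0 row swaps -> sign +1)

det(A) = -308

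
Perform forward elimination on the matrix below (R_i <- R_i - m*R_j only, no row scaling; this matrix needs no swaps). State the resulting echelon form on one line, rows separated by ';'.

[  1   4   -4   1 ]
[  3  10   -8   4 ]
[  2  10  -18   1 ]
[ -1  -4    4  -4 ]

Forward elimination:
R2 <- R2 - (3)*R1:  [  0  -2   4   1 ]
R3 <- R3 - (2)*R1:  [   0    2  -10   -1 ]
R4 <- R4 - (-1)*R1:  [  0   0   0  -3 ]
R3 <- R3 - (-1)*R2:  [  0   0  -6   0 ]
Row echelon form:
[ 1   4  -4   1 ]
[ 0  -2   4   1 ]
[ 0   0  -6   0 ]
[ 0   0   0  -3 ]

REF = [1 4 -4 1; 0 -2 4 1; 0 0 -6 0; 0 0 0 -3]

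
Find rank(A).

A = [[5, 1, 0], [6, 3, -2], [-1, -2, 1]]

rank(A) = 3

Row reduction:
R2 <- R2 - (6/5)*R1:  [   0  9/5   -2 ]
R3 <- R3 - (-1/5)*R1:  [    0  -9/5     1 ]
R3 <- R3 - (-1)*R2:  [  0   0  -1 ]
Row echelon form:
[ 5    1   0 ]
[ 0  9/5  -2 ]
[ 0    0  -1 ]
Nonzero rows / pivot columns: 3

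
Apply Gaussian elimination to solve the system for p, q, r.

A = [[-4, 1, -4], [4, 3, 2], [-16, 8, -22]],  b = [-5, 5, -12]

(3, -1, -2)

Forward elimination on [A|b]:
R2 <- R2 - (-1)*R1:  [  0   4  -2   0 ]
R3 <- R3 - (4)*R1:  [  0   4  -6   8 ]
R3 <- R3 - (1)*R2:  [  0   0  -4   8 ]
Row echelon form:
[ -4  1  -4  |  -5 ]
[  0  4  -2  |   0 ]
[  0  0  -4  |   8 ]
Back-substitution:
r = (8) / -4 = -2
q = (0 - (-2)*(-2)) / 4 = -1
p = (-5 - (1)*(-1) - (-4)*(-2)) / -4 = 3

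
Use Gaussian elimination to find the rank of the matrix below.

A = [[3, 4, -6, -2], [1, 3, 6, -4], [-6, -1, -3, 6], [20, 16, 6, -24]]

Row reduction:
R2 <- R2 - (1/3)*R1:  [     0    5/3      8  -10/3 ]
R3 <- R3 - (-2)*R1:  [   0    7  -15    2 ]
R4 <- R4 - (20/3)*R1:  [     0  -32/3     46  -32/3 ]
R3 <- R3 - (21/5)*R2:  [      0       0  -243/5      16 ]
R4 <- R4 - (-32/5)*R2:  [     0      0  486/5    -32 ]
R4 <- R4 - (-2)*R3:  [ 0  0  0  0 ]
Row echelon form:
[ 3    4      -6     -2 ]
[ 0  5/3       8  -10/3 ]
[ 0    0  -243/5     16 ]
[ 0    0       0      0 ]
Nonzero rows / pivot columns: 3

rank(A) = 3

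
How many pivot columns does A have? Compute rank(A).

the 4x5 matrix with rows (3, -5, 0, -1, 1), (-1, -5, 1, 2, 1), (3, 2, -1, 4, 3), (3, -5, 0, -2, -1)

Row reduction:
R2 <- R2 - (-1/3)*R1:  [     0  -20/3      1    5/3    4/3 ]
R3 <- R3 - (1)*R1:  [  0   7  -1   5   2 ]
R4 <- R4 - (1)*R1:  [  0   0   0  -1  -2 ]
R3 <- R3 - (-21/20)*R2:  [    0     0  1/20  27/4  17/5 ]
Row echelon form:
[ 3     -5     0    -1     1 ]
[ 0  -20/3     1   5/3   4/3 ]
[ 0      0  1/20  27/4  17/5 ]
[ 0      0     0    -1    -2 ]
Nonzero rows / pivot columns: 4

rank(A) = 4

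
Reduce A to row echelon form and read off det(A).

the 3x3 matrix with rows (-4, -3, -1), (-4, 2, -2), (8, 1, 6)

det(A) = -60

Forward elimination:
R2 <- R2 - (1)*R1:  [  0   5  -1 ]
R3 <- R3 - (-2)*R1:  [  0  -5   4 ]
R3 <- R3 - (-1)*R2:  [ 0  0  3 ]
Upper-triangular form:
[ -4  -3  -1 ]
[  0   5  -1 ]
[  0   0   3 ]
det(A) = (-1)^0 * (-4) * (5) * (3) = -60  (0 row swaps -> sign +1)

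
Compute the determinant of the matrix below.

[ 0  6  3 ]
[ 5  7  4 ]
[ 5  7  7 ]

Forward elimination:
R1 <-> R2   (pivot in column 1 was zero)
[ 5  7  4 ]
[ 0  6  3 ]
[ 5  7  7 ]
R3 <- R3 - (1)*R1:  [ 0  0  3 ]
Upper-triangular form:
[ 5  7  4 ]
[ 0  6  3 ]
[ 0  0  3 ]
det(A) = (-1)^1 * (5) * (6) * (3) = -90  (1 row swap -> sign -1)

det(A) = -90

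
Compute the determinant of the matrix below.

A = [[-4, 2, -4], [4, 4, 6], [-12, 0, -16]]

det(A) = 48

Forward elimination:
R2 <- R2 - (-1)*R1:  [ 0  6  2 ]
R3 <- R3 - (3)*R1:  [  0  -6  -4 ]
R3 <- R3 - (-1)*R2:  [  0   0  -2 ]
Upper-triangular form:
[ -4  2  -4 ]
[  0  6   2 ]
[  0  0  -2 ]
det(A) = (-1)^0 * (-4) * (6) * (-2) = 48  (0 row swaps -> sign +1)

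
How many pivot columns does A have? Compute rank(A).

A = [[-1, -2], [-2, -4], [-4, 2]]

Row reduction:
R2 <- R2 - (2)*R1:  [ 0  0 ]
R3 <- R3 - (4)*R1:  [  0  10 ]
R2 <-> R3   (pivot in column 2 was zero)
[ -1  -2 ]
[  0  10 ]
[  0   0 ]
Row echelon form:
[ -1  -2 ]
[  0  10 ]
[  0   0 ]
Nonzero rows / pivot columns: 2

rank(A) = 2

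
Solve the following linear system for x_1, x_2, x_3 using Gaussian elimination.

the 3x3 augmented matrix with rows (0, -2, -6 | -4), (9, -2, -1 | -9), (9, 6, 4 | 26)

Forward elimination on [A|b]:
R1 <-> R2   (pivot in column 1 was zero)
[ 9  -2  -1  -9 ]
[ 0  -2  -6  -4 ]
[ 9   6   4  26 ]
R3 <- R3 - (1)*R1:  [  0   8   5  35 ]
R3 <- R3 - (-4)*R2:  [   0    0  -19   19 ]
Row echelon form:
[ 9  -2   -1  |  -9 ]
[ 0  -2   -6  |  -4 ]
[ 0   0  -19  |  19 ]
Back-substitution:
x_3 = (19) / -19 = -1
x_2 = (-4 - (-6)*(-1)) / -2 = 5
x_1 = (-9 - (-2)*(5) - (-1)*(-1)) / 9 = 0

(0, 5, -1)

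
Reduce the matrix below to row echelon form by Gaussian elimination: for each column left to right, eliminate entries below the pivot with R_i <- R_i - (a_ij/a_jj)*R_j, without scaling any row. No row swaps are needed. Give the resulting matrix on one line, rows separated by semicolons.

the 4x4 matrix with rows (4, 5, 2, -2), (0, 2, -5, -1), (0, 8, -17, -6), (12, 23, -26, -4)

Forward elimination:
R4 <- R4 - (3)*R1:  [   0    8  -32    2 ]
R3 <- R3 - (4)*R2:  [  0   0   3  -2 ]
R4 <- R4 - (4)*R2:  [   0    0  -12    6 ]
R4 <- R4 - (-4)*R3:  [  0   0   0  -2 ]
Row echelon form:
[ 4  5   2  -2 ]
[ 0  2  -5  -1 ]
[ 0  0   3  -2 ]
[ 0  0   0  -2 ]

REF = [4 5 2 -2; 0 2 -5 -1; 0 0 3 -2; 0 0 0 -2]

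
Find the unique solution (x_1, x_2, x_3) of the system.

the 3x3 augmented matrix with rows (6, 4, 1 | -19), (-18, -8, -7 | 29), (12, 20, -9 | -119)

(-1, -4, 3)

Forward elimination on [A|b]:
R2 <- R2 - (-3)*R1:  [   0    4   -4  -28 ]
R3 <- R3 - (2)*R1:  [   0   12  -11  -81 ]
R3 <- R3 - (3)*R2:  [ 0  0  1  3 ]
Row echelon form:
[ 6  4   1  |  -19 ]
[ 0  4  -4  |  -28 ]
[ 0  0   1  |    3 ]
Back-substitution:
x_3 = (3) / 1 = 3
x_2 = (-28 - (-4)*(3)) / 4 = -4
x_1 = (-19 - (4)*(-4) - (1)*(3)) / 6 = -1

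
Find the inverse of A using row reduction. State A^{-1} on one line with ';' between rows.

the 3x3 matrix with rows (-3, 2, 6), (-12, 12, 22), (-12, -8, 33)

inverse = [-143/3 19/2 7/3; -11 9/4 1/2; -20 4 1]

Gauss-Jordan on [A | I]:
R1 <- (1/-3)*R1:  [    1  -2/3    -2  |  -1/3     0     0 ]
R2 <- R2 - (-12)*R1:  [  0   4  -2  |  -4   1   0 ]
R3 <- R3 - (-12)*R1:  [   0  -16    9  |   -4    0    1 ]
R2 <- (1/4)*R2:  [    0     1  -1/2  |    -1   1/4     0 ]
R1 <- R1 - (-2/3)*R2:  [    1     0  -7/3  |    -1   1/6     0 ]
R3 <- R3 - (-16)*R2:  [   0    0    1  |  -20    4    1 ]
R1 <- R1 - (-7/3)*R3:  [      1       0       0  |  -143/3    19/2     7/3 ]
R2 <- R2 - (-1/2)*R3:  [   0    1    0  |  -11  9/4  1/2 ]
Right block of [I | A^{-1}] is the inverse:
[ -143/3  19/2  7/3 ]
[    -11   9/4  1/2 ]
[    -20     4    1 ]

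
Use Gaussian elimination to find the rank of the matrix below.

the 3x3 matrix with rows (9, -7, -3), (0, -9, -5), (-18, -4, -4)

Row reduction:
R3 <- R3 - (-2)*R1:  [   0  -18  -10 ]
R3 <- R3 - (2)*R2:  [ 0  0  0 ]
Row echelon form:
[ 9  -7  -3 ]
[ 0  -9  -5 ]
[ 0   0   0 ]
Nonzero rows / pivot columns: 2

rank(A) = 2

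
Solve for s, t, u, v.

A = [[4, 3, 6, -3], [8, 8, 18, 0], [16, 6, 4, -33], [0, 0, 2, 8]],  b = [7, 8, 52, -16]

(-2, 3, 0, -2)

Forward elimination on [A|b]:
R2 <- R2 - (2)*R1:  [  0   2   6   6  -6 ]
R3 <- R3 - (4)*R1:  [   0   -6  -20  -21   24 ]
R3 <- R3 - (-3)*R2:  [  0   0  -2  -3   6 ]
R4 <- R4 - (-1)*R3:  [   0    0    0    5  -10 ]
Row echelon form:
[ 4  3   6  -3  |    7 ]
[ 0  2   6   6  |   -6 ]
[ 0  0  -2  -3  |    6 ]
[ 0  0   0   5  |  -10 ]
Back-substitution:
v = (-10) / 5 = -2
u = (6 - (-3)*(-2)) / -2 = 0
t = (-6 - (6)*(0) - (6)*(-2)) / 2 = 3
s = (7 - (3)*(3) - (6)*(0) - (-3)*(-2)) / 4 = -2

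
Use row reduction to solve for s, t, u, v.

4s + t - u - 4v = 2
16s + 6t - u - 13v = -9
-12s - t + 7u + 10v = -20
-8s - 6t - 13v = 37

Forward elimination on [A|b]:
R2 <- R2 - (4)*R1:  [   0    2    3    3  -17 ]
R3 <- R3 - (-3)*R1:  [   0    2    4   -2  -14 ]
R4 <- R4 - (-2)*R1:  [   0   -4   -2  -21   41 ]
R3 <- R3 - (1)*R2:  [  0   0   1  -5   3 ]
R4 <- R4 - (-2)*R2:  [   0    0    4  -15    7 ]
R4 <- R4 - (4)*R3:  [  0   0   0   5  -5 ]
Row echelon form:
[ 4  1  -1  -4  |    2 ]
[ 0  2   3   3  |  -17 ]
[ 0  0   1  -5  |    3 ]
[ 0  0   0   5  |   -5 ]
Back-substitution:
v = (-5) / 5 = -1
u = (3 - (-5)*(-1)) / 1 = -2
t = (-17 - (3)*(-2) - (3)*(-1)) / 2 = -4
s = (2 - (1)*(-4) - (-1)*(-2) - (-4)*(-1)) / 4 = 0

(0, -4, -2, -1)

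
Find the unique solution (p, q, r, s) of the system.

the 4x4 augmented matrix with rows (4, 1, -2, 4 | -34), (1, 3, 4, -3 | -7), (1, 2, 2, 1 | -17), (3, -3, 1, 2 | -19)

(-5, -2, -2, -4)

Forward elimination on [A|b]:
R2 <- R2 - (1/4)*R1:  [    0  11/4   9/2    -4   3/2 ]
R3 <- R3 - (1/4)*R1:  [     0    7/4    5/2      0  -17/2 ]
R4 <- R4 - (3/4)*R1:  [     0  -15/4    5/2     -1   13/2 ]
R3 <- R3 - (7/11)*R2:  [       0        0    -4/11    28/11  -104/11 ]
R4 <- R4 - (-15/11)*R2:  [      0       0   95/11  -71/11   94/11 ]
R4 <- R4 - (-95/4)*R3:  [    0     0     0    54  -216 ]
Row echelon form:
[ 4     1     -2      4  |      -34 ]
[ 0  11/4    9/2     -4  |      3/2 ]
[ 0     0  -4/11  28/11  |  -104/11 ]
[ 0     0      0     54  |     -216 ]
Back-substitution:
s = (-216) / 54 = -4
r = (-104/11 - (28/11)*(-4)) / (-4/11) = -2
q = (3/2 - (9/2)*(-2) - (-4)*(-4)) / (11/4) = -2
p = (-34 - (1)*(-2) - (-2)*(-2) - (4)*(-4)) / 4 = -5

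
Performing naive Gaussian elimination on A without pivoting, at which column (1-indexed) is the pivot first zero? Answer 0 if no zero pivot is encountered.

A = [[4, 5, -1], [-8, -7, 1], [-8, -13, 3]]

Naive forward elimination:
R2 <- R2 - (-2)*R1:  [  0   3  -1 ]
R3 <- R3 - (-2)*R1:  [  0  -3   1 ]
R3 <- R3 - (-1)*R2:  [ 0  0  0 ]
Matrix at this point:
[ 4  5  -1 ]
[ 0  3  -1 ]
[ 0  0   0 ]
Pivot entry (3,3) in the last row is zero and there are no rows below to swap with -> zero pivot in column 3 (A is singular).

first zero-pivot column = 3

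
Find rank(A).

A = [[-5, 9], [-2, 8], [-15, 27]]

Row reduction:
R2 <- R2 - (2/5)*R1:  [    0  22/5 ]
R3 <- R3 - (3)*R1:  [ 0  0 ]
Row echelon form:
[ -5     9 ]
[  0  22/5 ]
[  0     0 ]
Nonzero rows / pivot columns: 2

rank(A) = 2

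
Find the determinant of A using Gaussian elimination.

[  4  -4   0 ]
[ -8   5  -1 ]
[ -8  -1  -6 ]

det(A) = 36

Forward elimination:
R2 <- R2 - (-2)*R1:  [  0  -3  -1 ]
R3 <- R3 - (-2)*R1:  [  0  -9  -6 ]
R3 <- R3 - (3)*R2:  [  0   0  -3 ]
Upper-triangular form:
[ 4  -4   0 ]
[ 0  -3  -1 ]
[ 0   0  -3 ]
det(A) = (-1)^0 * (4) * (-3) * (-3) = 36  (0 row swaps -> sign +1)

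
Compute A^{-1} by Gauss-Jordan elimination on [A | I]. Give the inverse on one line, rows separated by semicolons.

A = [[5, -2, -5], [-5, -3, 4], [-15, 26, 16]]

inverse = [-152/75 -98/75 -23/75; 4/15 1/15 1/15; -7/3 -4/3 -1/3]

Gauss-Jordan on [A | I]:
R1 <- (1/5)*R1:  [    1  -2/5    -1  |   1/5     0     0 ]
R2 <- R2 - (-5)*R1:  [  0  -5  -1  |   1   1   0 ]
R3 <- R3 - (-15)*R1:  [  0  20   1  |   3   0   1 ]
R2 <- (1/-5)*R2:  [    0     1   1/5  |  -1/5  -1/5     0 ]
R1 <- R1 - (-2/5)*R2:  [      1       0  -23/25  |    3/25   -2/25       0 ]
R3 <- R3 - (20)*R2:  [  0   0  -3  |   7   4   1 ]
R3 <- (1/-3)*R3:  [    0     0     1  |  -7/3  -4/3  -1/3 ]
R1 <- R1 - (-23/25)*R3:  [       1        0        0  |  -152/75   -98/75   -23/75 ]
R2 <- R2 - (1/5)*R3:  [    0     1     0  |  4/15  1/15  1/15 ]
Right block of [I | A^{-1}] is the inverse:
[ -152/75  -98/75  -23/75 ]
[    4/15    1/15    1/15 ]
[    -7/3    -4/3    -1/3 ]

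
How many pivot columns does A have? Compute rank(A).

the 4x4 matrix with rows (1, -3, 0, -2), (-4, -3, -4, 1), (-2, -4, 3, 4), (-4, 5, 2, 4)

rank(A) = 4

Row reduction:
R2 <- R2 - (-4)*R1:  [   0  -15   -4   -7 ]
R3 <- R3 - (-2)*R1:  [   0  -10    3    0 ]
R4 <- R4 - (-4)*R1:  [  0  -7   2  -4 ]
R3 <- R3 - (2/3)*R2:  [    0     0  17/3  14/3 ]
R4 <- R4 - (7/15)*R2:  [      0       0   58/15  -11/15 ]
R4 <- R4 - (58/85)*R3:  [       0        0        0  -333/85 ]
Row echelon form:
[ 1   -3     0       -2 ]
[ 0  -15    -4       -7 ]
[ 0    0  17/3     14/3 ]
[ 0    0     0  -333/85 ]
Nonzero rows / pivot columns: 4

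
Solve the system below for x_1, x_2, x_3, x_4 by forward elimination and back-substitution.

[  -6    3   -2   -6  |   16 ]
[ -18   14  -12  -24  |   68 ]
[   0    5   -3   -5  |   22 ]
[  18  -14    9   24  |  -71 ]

Forward elimination on [A|b]:
R2 <- R2 - (3)*R1:  [  0   5  -6  -6  20 ]
R4 <- R4 - (-3)*R1:  [   0   -5    3    6  -23 ]
R3 <- R3 - (1)*R2:  [ 0  0  3  1  2 ]
R4 <- R4 - (-1)*R2:  [  0   0  -3   0  -3 ]
R4 <- R4 - (-1)*R3:  [  0   0   0   1  -1 ]
Row echelon form:
[ -6  3  -2  -6  |  16 ]
[  0  5  -6  -6  |  20 ]
[  0  0   3   1  |   2 ]
[  0  0   0   1  |  -1 ]
Back-substitution:
x_4 = (-1) / 1 = -1
x_3 = (2 - (1)*(-1)) / 3 = 1
x_2 = (20 - (-6)*(1) - (-6)*(-1)) / 5 = 4
x_1 = (16 - (3)*(4) - (-2)*(1) - (-6)*(-1)) / -6 = 0

(0, 4, 1, -1)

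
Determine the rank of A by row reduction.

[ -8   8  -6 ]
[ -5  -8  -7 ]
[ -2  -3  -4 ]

rank(A) = 3

Row reduction:
R2 <- R2 - (5/8)*R1:  [     0    -13  -13/4 ]
R3 <- R3 - (1/4)*R1:  [    0    -5  -5/2 ]
R3 <- R3 - (5/13)*R2:  [    0     0  -5/4 ]
Row echelon form:
[ -8    8     -6 ]
[  0  -13  -13/4 ]
[  0    0   -5/4 ]
Nonzero rows / pivot columns: 3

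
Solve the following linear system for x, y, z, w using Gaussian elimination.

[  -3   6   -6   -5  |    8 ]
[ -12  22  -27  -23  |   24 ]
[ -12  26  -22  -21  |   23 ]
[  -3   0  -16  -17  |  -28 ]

Forward elimination on [A|b]:
R2 <- R2 - (4)*R1:  [  0  -2  -3  -3  -8 ]
R3 <- R3 - (4)*R1:  [  0   2   2  -1  -9 ]
R4 <- R4 - (1)*R1:  [   0   -6  -10  -12  -36 ]
R3 <- R3 - (-1)*R2:  [   0    0   -1   -4  -17 ]
R4 <- R4 - (3)*R2:  [   0    0   -1   -3  -12 ]
R4 <- R4 - (1)*R3:  [ 0  0  0  1  5 ]
Row echelon form:
[ -3   6  -6  -5  |    8 ]
[  0  -2  -3  -3  |   -8 ]
[  0   0  -1  -4  |  -17 ]
[  0   0   0   1  |    5 ]
Back-substitution:
w = (5) / 1 = 5
z = (-17 - (-4)*(5)) / -1 = -3
y = (-8 - (-3)*(-3) - (-3)*(5)) / -2 = 1
x = (8 - (6)*(1) - (-6)*(-3) - (-5)*(5)) / -3 = -3

(-3, 1, -3, 5)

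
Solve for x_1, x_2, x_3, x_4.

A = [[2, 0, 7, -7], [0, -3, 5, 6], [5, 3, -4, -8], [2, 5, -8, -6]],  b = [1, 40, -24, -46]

Forward elimination on [A|b]:
R3 <- R3 - (5/2)*R1:  [     0      3  -43/2   19/2  -53/2 ]
R4 <- R4 - (1)*R1:  [   0    5  -15    1  -47 ]
R3 <- R3 - (-1)*R2:  [     0      0  -33/2   31/2   27/2 ]
R4 <- R4 - (-5/3)*R2:  [     0      0  -20/3     11   59/3 ]
R4 <- R4 - (40/99)*R3:  [      0       0       0  469/99  469/33 ]
Row echelon form:
[ 2   0      7      -7  |       1 ]
[ 0  -3      5       6  |      40 ]
[ 0   0  -33/2    31/2  |    27/2 ]
[ 0   0      0  469/99  |  469/33 ]
Back-substitution:
x_4 = (469/33) / (469/99) = 3
x_3 = (27/2 - (31/2)*(3)) / (-33/2) = 2
x_2 = (40 - (5)*(2) - (6)*(3)) / -3 = -4
x_1 = (1 - (7)*(2) - (-7)*(3)) / 2 = 4

(4, -4, 2, 3)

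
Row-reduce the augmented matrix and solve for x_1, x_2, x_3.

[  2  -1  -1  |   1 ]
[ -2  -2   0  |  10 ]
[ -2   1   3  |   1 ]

(-1, -4, 1)

Forward elimination on [A|b]:
R2 <- R2 - (-1)*R1:  [  0  -3  -1  11 ]
R3 <- R3 - (-1)*R1:  [ 0  0  2  2 ]
Row echelon form:
[ 2  -1  -1  |   1 ]
[ 0  -3  -1  |  11 ]
[ 0   0   2  |   2 ]
Back-substitution:
x_3 = (2) / 2 = 1
x_2 = (11 - (-1)*(1)) / -3 = -4
x_1 = (1 - (-1)*(-4) - (-1)*(1)) / 2 = -1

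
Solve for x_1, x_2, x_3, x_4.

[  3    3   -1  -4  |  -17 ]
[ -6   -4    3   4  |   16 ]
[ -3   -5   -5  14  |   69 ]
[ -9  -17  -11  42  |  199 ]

(-1, 0, -2, 4)

Forward elimination on [A|b]:
R2 <- R2 - (-2)*R1:  [   0    2    1   -4  -18 ]
R3 <- R3 - (-1)*R1:  [  0  -2  -6  10  52 ]
R4 <- R4 - (-3)*R1:  [   0   -8  -14   30  148 ]
R3 <- R3 - (-1)*R2:  [  0   0  -5   6  34 ]
R4 <- R4 - (-4)*R2:  [   0    0  -10   14   76 ]
R4 <- R4 - (2)*R3:  [ 0  0  0  2  8 ]
Row echelon form:
[ 3  3  -1  -4  |  -17 ]
[ 0  2   1  -4  |  -18 ]
[ 0  0  -5   6  |   34 ]
[ 0  0   0   2  |    8 ]
Back-substitution:
x_4 = (8) / 2 = 4
x_3 = (34 - (6)*(4)) / -5 = -2
x_2 = (-18 - (1)*(-2) - (-4)*(4)) / 2 = 0
x_1 = (-17 - (3)*(0) - (-1)*(-2) - (-4)*(4)) / 3 = -1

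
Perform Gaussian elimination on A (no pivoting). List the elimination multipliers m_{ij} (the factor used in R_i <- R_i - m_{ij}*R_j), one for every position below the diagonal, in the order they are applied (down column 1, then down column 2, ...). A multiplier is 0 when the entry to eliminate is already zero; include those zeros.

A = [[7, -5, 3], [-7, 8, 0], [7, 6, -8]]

Forward elimination:
R2 <- R2 - (-1)*R1:  [ 0  3  3 ]
R3 <- R3 - (1)*R1:  [   0   11  -11 ]
R3 <- R3 - (11/3)*R2:  [   0    0  -22 ]
Multipliers (in order of application): m_{21} = -1, m_{31} = 1, m_{32} = 11/3

multipliers: -1, 1, 11/3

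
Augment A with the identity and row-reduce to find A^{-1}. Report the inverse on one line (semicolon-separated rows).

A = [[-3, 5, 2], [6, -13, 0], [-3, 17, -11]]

Gauss-Jordan on [A | I]:
R1 <- (1/-3)*R1:  [    1  -5/3  -2/3  |  -1/3     0     0 ]
R2 <- R2 - (6)*R1:  [  0  -3   4  |   2   1   0 ]
R3 <- R3 - (-3)*R1:  [   0   12  -13  |   -1    0    1 ]
R2 <- (1/-3)*R2:  [    0     1  -4/3  |  -2/3  -1/3     0 ]
R1 <- R1 - (-5/3)*R2:  [     1      0  -26/9  |  -13/9   -5/9      0 ]
R3 <- R3 - (12)*R2:  [ 0  0  3  |  7  4  1 ]
R3 <- (1/3)*R3:  [   0    0    1  |  7/3  4/3  1/3 ]
R1 <- R1 - (-26/9)*R3:  [      1       0       0  |  143/27   89/27   26/27 ]
R2 <- R2 - (-4/3)*R3:  [    0     1     0  |  22/9  13/9   4/9 ]
Right block of [I | A^{-1}] is the inverse:
[ 143/27  89/27  26/27 ]
[   22/9   13/9    4/9 ]
[    7/3    4/3    1/3 ]

inverse = [143/27 89/27 26/27; 22/9 13/9 4/9; 7/3 4/3 1/3]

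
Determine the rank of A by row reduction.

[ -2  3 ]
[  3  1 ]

rank(A) = 2

Row reduction:
R2 <- R2 - (-3/2)*R1:  [    0  11/2 ]
Row echelon form:
[ -2     3 ]
[  0  11/2 ]
Nonzero rows / pivot columns: 2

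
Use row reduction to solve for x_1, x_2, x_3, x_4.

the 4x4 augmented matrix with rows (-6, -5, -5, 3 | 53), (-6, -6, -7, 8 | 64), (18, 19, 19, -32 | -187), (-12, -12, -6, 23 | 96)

(-3, -3, -4, 0)

Forward elimination on [A|b]:
R2 <- R2 - (1)*R1:  [  0  -1  -2   5  11 ]
R3 <- R3 - (-3)*R1:  [   0    4    4  -23  -28 ]
R4 <- R4 - (2)*R1:  [   0   -2    4   17  -10 ]
R3 <- R3 - (-4)*R2:  [  0   0  -4  -3  16 ]
R4 <- R4 - (2)*R2:  [   0    0    8    7  -32 ]
R4 <- R4 - (-2)*R3:  [ 0  0  0  1  0 ]
Row echelon form:
[ -6  -5  -5   3  |  53 ]
[  0  -1  -2   5  |  11 ]
[  0   0  -4  -3  |  16 ]
[  0   0   0   1  |   0 ]
Back-substitution:
x_4 = (0) / 1 = 0
x_3 = (16 - (-3)*(0)) / -4 = -4
x_2 = (11 - (-2)*(-4) - (5)*(0)) / -1 = -3
x_1 = (53 - (-5)*(-3) - (-5)*(-4) - (3)*(0)) / -6 = -3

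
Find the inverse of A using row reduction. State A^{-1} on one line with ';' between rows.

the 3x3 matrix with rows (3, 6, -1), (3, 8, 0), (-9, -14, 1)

inverse = [-1/3 -1/3 -1/3; 1/8 1/4 1/8; -5/4 1/2 -1/4]

Gauss-Jordan on [A | I]:
R1 <- (1/3)*R1:  [    1     2  -1/3  |   1/3     0     0 ]
R2 <- R2 - (3)*R1:  [  0   2   1  |  -1   1   0 ]
R3 <- R3 - (-9)*R1:  [  0   4  -2  |   3   0   1 ]
R2 <- (1/2)*R2:  [    0     1   1/2  |  -1/2   1/2     0 ]
R1 <- R1 - (2)*R2:  [    1     0  -4/3  |   4/3    -1     0 ]
R3 <- R3 - (4)*R2:  [  0   0  -4  |   5  -2   1 ]
R3 <- (1/-4)*R3:  [    0     0     1  |  -5/4   1/2  -1/4 ]
R1 <- R1 - (-4/3)*R3:  [    1     0     0  |  -1/3  -1/3  -1/3 ]
R2 <- R2 - (1/2)*R3:  [   0    1    0  |  1/8  1/4  1/8 ]
Right block of [I | A^{-1}] is the inverse:
[ -1/3  -1/3  -1/3 ]
[  1/8   1/4   1/8 ]
[ -5/4   1/2  -1/4 ]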